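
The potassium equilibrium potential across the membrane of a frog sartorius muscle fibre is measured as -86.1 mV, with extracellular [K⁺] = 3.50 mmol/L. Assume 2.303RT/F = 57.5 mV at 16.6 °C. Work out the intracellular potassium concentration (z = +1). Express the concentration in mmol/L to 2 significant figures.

Nernst: E = (57.5/1) · log₁₀([out]/[in]), so log₁₀([out]/[in]) = -86.1 × 1 / 57.5 = -1.4974.
[out]/[in] = 10^(-1.4974) = 0.03181.
[in] = 3.50 / 0.03181 = 110 mmol/L.

110 mmol/L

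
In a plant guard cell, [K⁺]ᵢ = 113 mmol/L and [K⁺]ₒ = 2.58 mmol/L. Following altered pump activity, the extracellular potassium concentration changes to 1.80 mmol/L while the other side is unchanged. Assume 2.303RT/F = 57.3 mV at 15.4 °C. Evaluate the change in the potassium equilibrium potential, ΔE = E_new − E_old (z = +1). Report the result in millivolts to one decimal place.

-9.0 mV

E_old = (57.3/1)·log₁₀(2.58/113) = -94.06 mV
E_new = (57.3/1)·log₁₀(1.80/113) = -103.01 mV
ΔE = -103.01 − (-94.06) = -8.96 mV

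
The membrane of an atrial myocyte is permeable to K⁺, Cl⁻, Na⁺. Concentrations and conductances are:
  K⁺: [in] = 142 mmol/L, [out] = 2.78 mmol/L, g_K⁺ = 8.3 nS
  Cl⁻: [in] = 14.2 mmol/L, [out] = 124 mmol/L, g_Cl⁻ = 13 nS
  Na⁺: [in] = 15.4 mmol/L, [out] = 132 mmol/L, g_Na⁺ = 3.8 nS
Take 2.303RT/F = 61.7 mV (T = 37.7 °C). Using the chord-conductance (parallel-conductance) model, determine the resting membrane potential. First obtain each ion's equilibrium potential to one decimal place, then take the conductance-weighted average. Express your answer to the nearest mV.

E_K⁺ = (61.7/1)·log₁₀(2.78/142) = -105.4 mV
E_Cl⁻ = (61.7/-1)·log₁₀(124/14.2) = -58.1 mV
E_Na⁺ = (61.7/1)·log₁₀(132/15.4) = 57.6 mV
Vm = (Σ gᵢEᵢ)/(Σ gᵢ) = (8.3·-105.4 + 13·-58.1 + 3.8·57.6) / (8.3 + 13 + 3.8)
= -1411.24 / 25.1 = -56.22 mV

-56 mV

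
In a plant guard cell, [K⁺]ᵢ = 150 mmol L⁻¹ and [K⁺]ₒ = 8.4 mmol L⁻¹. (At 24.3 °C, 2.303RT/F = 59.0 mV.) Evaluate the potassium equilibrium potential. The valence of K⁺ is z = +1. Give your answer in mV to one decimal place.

-73.9 mV

E = (59.0/z) · log₁₀([K⁺]_out/[K⁺]_in) with z = +1.
= (59.0/1) · log₁₀(8.4/150) = 59.00 · log₁₀(0.056)
= 59.00 · (-1.2518) = -73.86 mV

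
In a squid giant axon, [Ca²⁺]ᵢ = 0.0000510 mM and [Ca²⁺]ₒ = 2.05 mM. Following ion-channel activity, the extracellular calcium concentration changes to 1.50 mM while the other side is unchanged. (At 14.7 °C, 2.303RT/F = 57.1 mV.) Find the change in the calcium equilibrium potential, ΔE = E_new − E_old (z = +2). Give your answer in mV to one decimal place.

-3.9 mV

E_old = (57.1/2)·log₁₀(2.05/0.0000510) = 131.45 mV
E_new = (57.1/2)·log₁₀(1.50/0.0000510) = 127.58 mV
ΔE = 127.58 − (131.45) = -3.87 mV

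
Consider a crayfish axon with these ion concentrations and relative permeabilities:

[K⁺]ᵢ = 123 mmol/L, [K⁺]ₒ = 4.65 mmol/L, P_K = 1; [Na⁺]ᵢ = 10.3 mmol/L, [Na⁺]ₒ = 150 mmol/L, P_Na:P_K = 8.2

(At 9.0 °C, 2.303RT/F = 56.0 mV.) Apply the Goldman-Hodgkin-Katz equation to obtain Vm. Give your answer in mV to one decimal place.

43.4 mV

Vm = 56.0 · log₁₀[(Σ P·[cation]ₒ + Σ P·[anion]ᵢ) / (Σ P·[cation]ᵢ + Σ P·[anion]ₒ)]
Numerator = 1×4.65 + 8.2×150 = 1235
Denominator = 1×123 + 8.2×10.3 = 207.5
Vm = 56.0 · log₁₀(5.9513) = 56.0 × (0.7746) = 43.38 mV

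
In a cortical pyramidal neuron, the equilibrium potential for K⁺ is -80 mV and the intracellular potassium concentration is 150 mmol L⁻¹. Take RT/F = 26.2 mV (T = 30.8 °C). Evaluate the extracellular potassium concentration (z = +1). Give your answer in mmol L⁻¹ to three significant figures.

Nernst: E = (26.2/1) · ln([out]/[in]), so ln([out]/[in]) = -80.0 × 1 / 26.2 = -3.0534.
[out]/[in] = e^(-3.0534) = 0.0472.
[out] = 0.0472 × 150 = 7.079 mmol L⁻¹.

7.08 mmol L⁻¹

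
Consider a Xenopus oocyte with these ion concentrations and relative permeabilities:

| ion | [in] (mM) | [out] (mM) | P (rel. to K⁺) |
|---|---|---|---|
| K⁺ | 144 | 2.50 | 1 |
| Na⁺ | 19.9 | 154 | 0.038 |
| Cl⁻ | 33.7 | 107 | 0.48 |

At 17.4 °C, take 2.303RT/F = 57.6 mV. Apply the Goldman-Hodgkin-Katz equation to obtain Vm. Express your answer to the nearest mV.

Vm = 57.6 · log₁₀[(Σ P·[cation]ₒ + Σ P·[anion]ᵢ) / (Σ P·[cation]ᵢ + Σ P·[anion]ₒ)]
Numerator = 1×2.50 + 0.038×154 + 0.48×33.7 = 24.53
Denominator = 1×144 + 0.038×19.9 + 0.48×107 = 196.1
Vm = 57.6 · log₁₀(0.12507) = 57.6 × (-0.9029) = -52.00 mV

-52 mV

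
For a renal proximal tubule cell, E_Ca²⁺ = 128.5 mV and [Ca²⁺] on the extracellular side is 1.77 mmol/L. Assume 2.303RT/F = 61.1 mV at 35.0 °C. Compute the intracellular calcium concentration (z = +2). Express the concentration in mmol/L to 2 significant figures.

0.00011 mmol/L

Nernst: E = (61.1/2) · log₁₀([out]/[in]), so log₁₀([out]/[in]) = 128.5 × 2 / 61.1 = 4.2062.
[out]/[in] = 10^(4.2062) = 1.608e+04.
[in] = 1.77 / 1.608e+04 = 0.0001101 mmol/L.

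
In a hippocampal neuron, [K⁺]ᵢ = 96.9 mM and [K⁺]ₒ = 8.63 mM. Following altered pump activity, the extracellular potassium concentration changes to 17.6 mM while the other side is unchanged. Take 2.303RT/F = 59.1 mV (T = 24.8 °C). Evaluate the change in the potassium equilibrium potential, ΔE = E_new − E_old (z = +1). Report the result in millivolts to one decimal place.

E_old = (59.1/1)·log₁₀(8.63/96.9) = -62.07 mV
E_new = (59.1/1)·log₁₀(17.6/96.9) = -43.78 mV
ΔE = -43.78 − (-62.07) = 18.29 mV

18.3 mV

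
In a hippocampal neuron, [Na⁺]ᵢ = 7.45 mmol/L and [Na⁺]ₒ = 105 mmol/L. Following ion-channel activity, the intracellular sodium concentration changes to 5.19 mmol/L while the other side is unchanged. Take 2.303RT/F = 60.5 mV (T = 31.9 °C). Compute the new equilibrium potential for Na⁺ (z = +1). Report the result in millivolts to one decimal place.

After the shift: [Na⁺]_out = 105, [Na⁺]_in = 5.19 mmol/L.
E_new = (60.5/1)·log₁₀(105/5.19) = 60.50 · (1.3060) = 79.01 mV

79.0 mV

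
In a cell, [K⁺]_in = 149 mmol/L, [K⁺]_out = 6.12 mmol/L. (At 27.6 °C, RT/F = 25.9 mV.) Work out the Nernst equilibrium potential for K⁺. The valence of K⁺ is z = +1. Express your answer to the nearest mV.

E = (25.9/z) · ln([K⁺]_out/[K⁺]_in) with z = +1.
= (25.9/1) · ln(6.12/149) = 25.90 · ln(0.04107)
= 25.90 · (-3.1924) = -82.68 mV

-83 mV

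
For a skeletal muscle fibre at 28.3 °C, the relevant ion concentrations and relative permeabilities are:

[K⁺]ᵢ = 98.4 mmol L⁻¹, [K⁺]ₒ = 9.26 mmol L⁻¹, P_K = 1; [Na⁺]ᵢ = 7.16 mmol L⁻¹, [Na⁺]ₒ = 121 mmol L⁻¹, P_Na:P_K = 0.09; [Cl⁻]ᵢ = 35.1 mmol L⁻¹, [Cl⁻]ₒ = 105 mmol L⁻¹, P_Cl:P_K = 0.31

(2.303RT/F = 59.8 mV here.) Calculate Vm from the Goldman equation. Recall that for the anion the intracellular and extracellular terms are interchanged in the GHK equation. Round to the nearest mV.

-38 mV

Vm = 59.8 · log₁₀[(Σ P·[cation]ₒ + Σ P·[anion]ᵢ) / (Σ P·[cation]ᵢ + Σ P·[anion]ₒ)]
Numerator = 1×9.26 + 0.09×121 + 0.31×35.1 = 31.03
Denominator = 1×98.4 + 0.09×7.16 + 0.31×105 = 131.6
Vm = 59.8 · log₁₀(0.23581) = 59.8 × (-0.6274) = -37.52 mV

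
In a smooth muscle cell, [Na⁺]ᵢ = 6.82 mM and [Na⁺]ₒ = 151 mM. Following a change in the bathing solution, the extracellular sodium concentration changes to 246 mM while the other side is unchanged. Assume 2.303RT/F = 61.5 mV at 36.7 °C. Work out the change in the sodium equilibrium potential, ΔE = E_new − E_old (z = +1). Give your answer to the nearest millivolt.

E_old = (61.5/1)·log₁₀(151/6.82) = 82.73 mV
E_new = (61.5/1)·log₁₀(246/6.82) = 95.76 mV
ΔE = 95.76 − (82.73) = 13.04 mV

13 mV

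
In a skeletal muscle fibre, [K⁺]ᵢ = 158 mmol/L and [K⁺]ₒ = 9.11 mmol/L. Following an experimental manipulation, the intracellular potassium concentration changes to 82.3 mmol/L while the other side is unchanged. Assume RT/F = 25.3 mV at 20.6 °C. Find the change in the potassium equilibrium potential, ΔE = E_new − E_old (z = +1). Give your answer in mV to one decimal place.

E_old = (25.3/1)·ln(9.11/158) = -72.19 mV
E_new = (25.3/1)·ln(9.11/82.3) = -55.69 mV
ΔE = -55.69 − (-72.19) = 16.50 mV

16.5 mV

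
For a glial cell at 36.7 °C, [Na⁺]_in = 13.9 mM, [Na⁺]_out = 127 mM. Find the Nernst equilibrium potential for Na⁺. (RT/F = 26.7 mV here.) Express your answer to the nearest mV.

E = (26.7/z) · ln([Na⁺]_out/[Na⁺]_in) with z = +1.
= (26.7/1) · ln(127/13.9) = 26.70 · ln(9.137)
= 26.70 · (2.2123) = 59.07 mV

59 mV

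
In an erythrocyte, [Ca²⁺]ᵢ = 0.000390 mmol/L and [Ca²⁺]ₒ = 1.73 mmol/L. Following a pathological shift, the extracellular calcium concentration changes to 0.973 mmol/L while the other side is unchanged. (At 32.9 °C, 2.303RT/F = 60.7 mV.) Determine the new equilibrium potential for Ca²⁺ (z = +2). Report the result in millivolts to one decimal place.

103.1 mV

After the shift: [Ca²⁺]_out = 0.973, [Ca²⁺]_in = 0.000390 mmol/L.
E_new = (60.7/2)·log₁₀(0.973/0.000390) = 30.35 · (3.3970) = 103.10 mV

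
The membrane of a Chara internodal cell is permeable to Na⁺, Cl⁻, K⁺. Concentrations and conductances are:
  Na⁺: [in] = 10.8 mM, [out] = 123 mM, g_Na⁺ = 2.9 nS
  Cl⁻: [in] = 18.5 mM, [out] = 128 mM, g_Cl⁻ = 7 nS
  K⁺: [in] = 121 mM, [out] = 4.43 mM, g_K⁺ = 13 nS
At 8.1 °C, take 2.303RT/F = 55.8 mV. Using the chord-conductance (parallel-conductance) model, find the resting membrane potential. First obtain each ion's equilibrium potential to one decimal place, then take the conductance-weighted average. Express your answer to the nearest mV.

-52 mV

E_Na⁺ = (55.8/1)·log₁₀(123/10.8) = 59.0 mV
E_Cl⁻ = (55.8/-1)·log₁₀(128/18.5) = -46.9 mV
E_K⁺ = (55.8/1)·log₁₀(4.43/121) = -80.2 mV
Vm = (Σ gᵢEᵢ)/(Σ gᵢ) = (2.9·59.0 + 7·-46.9 + 13·-80.2) / (2.9 + 7 + 13)
= -1199.80 / 22.9 = -52.39 mV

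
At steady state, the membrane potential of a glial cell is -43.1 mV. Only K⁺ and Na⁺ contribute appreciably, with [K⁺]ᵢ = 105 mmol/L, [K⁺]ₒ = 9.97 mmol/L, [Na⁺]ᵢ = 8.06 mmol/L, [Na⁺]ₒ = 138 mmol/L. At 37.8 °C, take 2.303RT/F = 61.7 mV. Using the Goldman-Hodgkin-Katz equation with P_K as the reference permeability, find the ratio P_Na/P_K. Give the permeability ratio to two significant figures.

0.081

Let α = P_Na/P_K. GHK: Vm = 61.7·log₁₀[(Kₒ + α·Naₒ)/(Kᵢ + α·Naᵢ)].
10^(Vm/61.7) = 10^(-43.1/61.7) = 0.2002
So 0.2002·(Kᵢ + α·Naᵢ) = Kₒ + α·Naₒ → α = (0.2002·105.0 − 9.97) / (138.0 − 0.2002·8.06)
α = (21.02 − 9.97) / (138.0 − 1.614) = 11.05/136.4 = 0.08103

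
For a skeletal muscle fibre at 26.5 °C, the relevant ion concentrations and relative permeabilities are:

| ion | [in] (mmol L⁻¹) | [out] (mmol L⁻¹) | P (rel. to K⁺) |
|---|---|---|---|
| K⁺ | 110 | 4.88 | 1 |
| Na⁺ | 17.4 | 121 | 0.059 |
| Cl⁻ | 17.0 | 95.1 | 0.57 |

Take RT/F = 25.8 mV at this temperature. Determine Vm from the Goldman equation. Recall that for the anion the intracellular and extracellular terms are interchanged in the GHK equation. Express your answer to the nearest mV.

Vm = 25.8 · ln[(Σ P·[cation]ₒ + Σ P·[anion]ᵢ) / (Σ P·[cation]ᵢ + Σ P·[anion]ₒ)]
Numerator = 1×4.88 + 0.059×121 + 0.57×17.0 = 21.71
Denominator = 1×110 + 0.059×17.4 + 0.57×95.1 = 165.2
Vm = 25.8 · ln(0.13138) = 25.8 × (-2.0296) = -52.36 mV

-52 mV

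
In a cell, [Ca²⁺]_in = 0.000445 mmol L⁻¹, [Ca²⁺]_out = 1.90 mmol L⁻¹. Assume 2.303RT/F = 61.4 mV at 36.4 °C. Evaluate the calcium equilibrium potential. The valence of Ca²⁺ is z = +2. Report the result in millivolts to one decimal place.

111.5 mV

E = (61.4/z) · log₁₀([Ca²⁺]_out/[Ca²⁺]_in) with z = +2.
= (61.4/2) · log₁₀(1.90/0.000445) = 30.70 · log₁₀(4270)
= 30.70 · (3.6304) = 111.45 mV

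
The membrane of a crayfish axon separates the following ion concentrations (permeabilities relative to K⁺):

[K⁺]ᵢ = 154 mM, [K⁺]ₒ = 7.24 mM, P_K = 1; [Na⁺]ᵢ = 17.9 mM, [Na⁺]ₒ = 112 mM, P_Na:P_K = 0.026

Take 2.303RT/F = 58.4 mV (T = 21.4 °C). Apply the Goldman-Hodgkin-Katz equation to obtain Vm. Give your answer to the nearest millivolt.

-69 mV

Vm = 58.4 · log₁₀[(Σ P·[cation]ₒ + Σ P·[anion]ᵢ) / (Σ P·[cation]ᵢ + Σ P·[anion]ₒ)]
Numerator = 1×7.24 + 0.026×112 = 10.15
Denominator = 1×154 + 0.026×17.9 = 154.5
Vm = 58.4 · log₁₀(0.065723) = 58.4 × (-1.1823) = -69.05 mV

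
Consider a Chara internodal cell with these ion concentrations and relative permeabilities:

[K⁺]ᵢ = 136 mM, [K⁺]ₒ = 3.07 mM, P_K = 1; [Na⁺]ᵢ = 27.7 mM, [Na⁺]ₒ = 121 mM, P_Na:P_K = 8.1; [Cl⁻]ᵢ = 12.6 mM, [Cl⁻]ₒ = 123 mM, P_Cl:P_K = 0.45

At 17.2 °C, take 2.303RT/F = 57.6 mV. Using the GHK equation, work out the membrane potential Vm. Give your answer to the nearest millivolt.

Vm = 57.6 · log₁₀[(Σ P·[cation]ₒ + Σ P·[anion]ᵢ) / (Σ P·[cation]ᵢ + Σ P·[anion]ₒ)]
Numerator = 1×3.07 + 8.1×121 + 0.45×12.6 = 988.8
Denominator = 1×136 + 8.1×27.7 + 0.45×123 = 415.7
Vm = 57.6 · log₁₀(2.3786) = 57.6 × (0.3763) = 21.68 mV

22 mV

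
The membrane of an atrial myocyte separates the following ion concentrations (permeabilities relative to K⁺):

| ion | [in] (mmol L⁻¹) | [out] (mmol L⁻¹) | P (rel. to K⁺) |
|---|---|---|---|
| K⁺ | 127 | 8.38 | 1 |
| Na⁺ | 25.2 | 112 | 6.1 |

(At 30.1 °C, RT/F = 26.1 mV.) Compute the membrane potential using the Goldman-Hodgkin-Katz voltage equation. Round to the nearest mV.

24 mV

Vm = 26.1 · ln[(Σ P·[cation]ₒ + Σ P·[anion]ᵢ) / (Σ P·[cation]ᵢ + Σ P·[anion]ₒ)]
Numerator = 1×8.38 + 6.1×112 = 691.6
Denominator = 1×127 + 6.1×25.2 = 280.7
Vm = 26.1 · ln(2.4636) = 26.1 × (0.9016) = 23.53 mV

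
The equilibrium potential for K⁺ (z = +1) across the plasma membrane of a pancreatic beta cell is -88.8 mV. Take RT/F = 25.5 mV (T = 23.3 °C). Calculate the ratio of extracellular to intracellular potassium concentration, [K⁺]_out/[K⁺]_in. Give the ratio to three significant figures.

ln([out]/[in]) = E·z/(25.5) = -88.8 × 1 / 25.5 = -3.4824
[out]/[in] = e^(-3.4824) = 0.03074

0.0307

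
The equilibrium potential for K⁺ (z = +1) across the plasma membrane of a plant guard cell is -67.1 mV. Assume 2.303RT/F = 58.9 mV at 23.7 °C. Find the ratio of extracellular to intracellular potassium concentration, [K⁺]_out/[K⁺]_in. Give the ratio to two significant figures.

log₁₀([out]/[in]) = E·z/(58.9) = -67.1 × 1 / 58.9 = -1.1392
[out]/[in] = 10^(-1.1392) = 0.07257

0.073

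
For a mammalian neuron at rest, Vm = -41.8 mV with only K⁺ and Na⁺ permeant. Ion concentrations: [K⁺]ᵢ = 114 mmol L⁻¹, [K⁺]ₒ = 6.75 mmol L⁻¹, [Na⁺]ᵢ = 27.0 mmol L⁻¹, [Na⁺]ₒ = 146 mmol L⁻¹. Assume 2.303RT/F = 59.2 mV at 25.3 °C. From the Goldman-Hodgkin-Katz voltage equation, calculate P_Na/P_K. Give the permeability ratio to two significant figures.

0.11

Let α = P_Na/P_K. GHK: Vm = 59.2·log₁₀[(Kₒ + α·Naₒ)/(Kᵢ + α·Naᵢ)].
10^(Vm/59.2) = 10^(-41.8/59.2) = 0.19675
So 0.19675·(Kᵢ + α·Naᵢ) = Kₒ + α·Naₒ → α = (0.19675·114.0 − 6.75) / (146.0 − 0.19675·27.0)
α = (22.43 − 6.75) / (146.0 − 5.312) = 15.68/140.7 = 0.1115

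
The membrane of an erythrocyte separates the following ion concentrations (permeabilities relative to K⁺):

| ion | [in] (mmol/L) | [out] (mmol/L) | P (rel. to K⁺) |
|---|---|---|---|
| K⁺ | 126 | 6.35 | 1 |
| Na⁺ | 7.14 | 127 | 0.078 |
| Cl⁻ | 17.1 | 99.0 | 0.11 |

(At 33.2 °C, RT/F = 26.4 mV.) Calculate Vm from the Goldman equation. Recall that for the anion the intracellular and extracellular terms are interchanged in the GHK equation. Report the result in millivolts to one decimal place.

-53.5 mV

Vm = 26.4 · ln[(Σ P·[cation]ₒ + Σ P·[anion]ᵢ) / (Σ P·[cation]ᵢ + Σ P·[anion]ₒ)]
Numerator = 1×6.35 + 0.078×127 + 0.11×17.1 = 18.14
Denominator = 1×126 + 0.078×7.14 + 0.11×99.0 = 137.4
Vm = 26.4 · ln(0.13196) = 26.4 × (-2.0253) = -53.47 mV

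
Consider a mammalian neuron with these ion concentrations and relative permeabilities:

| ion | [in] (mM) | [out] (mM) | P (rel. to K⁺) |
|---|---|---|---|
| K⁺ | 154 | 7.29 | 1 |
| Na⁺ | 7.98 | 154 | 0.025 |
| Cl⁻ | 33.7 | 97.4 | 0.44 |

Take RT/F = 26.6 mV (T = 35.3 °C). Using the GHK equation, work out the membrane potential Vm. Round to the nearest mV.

-54 mV

Vm = 26.6 · ln[(Σ P·[cation]ₒ + Σ P·[anion]ᵢ) / (Σ P·[cation]ᵢ + Σ P·[anion]ₒ)]
Numerator = 1×7.29 + 0.025×154 + 0.44×33.7 = 25.97
Denominator = 1×154 + 0.025×7.98 + 0.44×97.4 = 197.1
Vm = 26.6 · ln(0.13178) = 26.6 × (-2.0266) = -53.91 mV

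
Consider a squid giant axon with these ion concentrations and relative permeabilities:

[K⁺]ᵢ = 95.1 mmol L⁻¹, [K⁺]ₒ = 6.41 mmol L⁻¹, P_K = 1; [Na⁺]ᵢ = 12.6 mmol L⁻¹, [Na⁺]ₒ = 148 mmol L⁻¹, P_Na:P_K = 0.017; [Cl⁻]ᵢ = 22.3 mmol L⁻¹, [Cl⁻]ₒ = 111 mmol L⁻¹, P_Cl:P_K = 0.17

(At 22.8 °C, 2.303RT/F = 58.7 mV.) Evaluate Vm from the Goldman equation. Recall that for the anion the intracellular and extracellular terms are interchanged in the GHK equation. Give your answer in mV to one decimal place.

Vm = 58.7 · log₁₀[(Σ P·[cation]ₒ + Σ P·[anion]ᵢ) / (Σ P·[cation]ᵢ + Σ P·[anion]ₒ)]
Numerator = 1×6.41 + 0.017×148 + 0.17×22.3 = 12.72
Denominator = 1×95.1 + 0.017×12.6 + 0.17×111 = 114.2
Vm = 58.7 · log₁₀(0.11137) = 58.7 × (-0.9532) = -55.95 mV

-56.0 mV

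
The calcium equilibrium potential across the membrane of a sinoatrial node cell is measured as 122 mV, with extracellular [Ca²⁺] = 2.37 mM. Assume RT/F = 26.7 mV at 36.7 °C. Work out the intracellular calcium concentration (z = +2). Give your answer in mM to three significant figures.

0.000255 mM

Nernst: E = (26.7/2) · ln([out]/[in]), so ln([out]/[in]) = 122.0 × 2 / 26.7 = 9.1386.
[out]/[in] = e^(9.1386) = 9308.
[in] = 2.37 / 9308 = 0.0002546 mM.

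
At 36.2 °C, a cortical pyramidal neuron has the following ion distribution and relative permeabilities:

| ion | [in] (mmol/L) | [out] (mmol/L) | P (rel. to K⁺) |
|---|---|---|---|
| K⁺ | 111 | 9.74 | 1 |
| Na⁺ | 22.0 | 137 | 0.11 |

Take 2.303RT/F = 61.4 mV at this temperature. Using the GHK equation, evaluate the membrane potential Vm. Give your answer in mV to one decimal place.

-40.5 mV

Vm = 61.4 · log₁₀[(Σ P·[cation]ₒ + Σ P·[anion]ᵢ) / (Σ P·[cation]ᵢ + Σ P·[anion]ₒ)]
Numerator = 1×9.74 + 0.11×137 = 24.81
Denominator = 1×111 + 0.11×22.0 = 113.4
Vm = 61.4 · log₁₀(0.21874) = 61.4 × (-0.6601) = -40.53 mV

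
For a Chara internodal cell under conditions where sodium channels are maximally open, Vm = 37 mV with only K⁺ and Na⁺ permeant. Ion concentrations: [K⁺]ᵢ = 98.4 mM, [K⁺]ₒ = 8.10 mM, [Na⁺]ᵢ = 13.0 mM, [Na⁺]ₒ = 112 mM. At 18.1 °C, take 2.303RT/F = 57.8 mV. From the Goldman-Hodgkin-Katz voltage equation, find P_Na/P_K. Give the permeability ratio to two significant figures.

7.6

Let α = P_Na/P_K. GHK: Vm = 57.8·log₁₀[(Kₒ + α·Naₒ)/(Kᵢ + α·Naᵢ)].
10^(Vm/57.8) = 10^(37.0/57.8) = 4.3665
So 4.3665·(Kᵢ + α·Naᵢ) = Kₒ + α·Naₒ → α = (4.3665·98.4 − 8.1) / (112.0 − 4.3665·13.0)
α = (429.7 − 8.1) / (112.0 − 56.77) = 421.6/55.23 = 7.632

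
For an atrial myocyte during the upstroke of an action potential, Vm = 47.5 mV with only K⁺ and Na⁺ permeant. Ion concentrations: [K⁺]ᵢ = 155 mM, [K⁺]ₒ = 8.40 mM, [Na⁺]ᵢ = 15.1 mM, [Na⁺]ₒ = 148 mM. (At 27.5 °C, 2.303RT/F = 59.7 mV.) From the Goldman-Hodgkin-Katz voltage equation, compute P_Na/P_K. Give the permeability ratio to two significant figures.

18

Let α = P_Na/P_K. GHK: Vm = 59.7·log₁₀[(Kₒ + α·Naₒ)/(Kᵢ + α·Naᵢ)].
10^(Vm/59.7) = 10^(47.5/59.7) = 6.2466
So 6.2466·(Kᵢ + α·Naᵢ) = Kₒ + α·Naₒ → α = (6.2466·155.0 − 8.4) / (148.0 − 6.2466·15.1)
α = (968.2 − 8.4) / (148.0 − 94.32) = 959.8/53.68 = 17.88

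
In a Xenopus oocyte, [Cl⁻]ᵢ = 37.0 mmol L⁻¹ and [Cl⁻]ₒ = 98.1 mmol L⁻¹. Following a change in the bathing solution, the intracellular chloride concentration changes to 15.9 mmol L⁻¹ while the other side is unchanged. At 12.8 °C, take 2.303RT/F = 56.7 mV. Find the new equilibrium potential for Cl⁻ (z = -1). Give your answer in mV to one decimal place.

-44.8 mV

After the shift: [Cl⁻]_out = 98.1, [Cl⁻]_in = 15.9 mmol L⁻¹.
E_new = (56.7/-1)·log₁₀(98.1/15.9) = -56.70 · (0.7903) = -44.81 mV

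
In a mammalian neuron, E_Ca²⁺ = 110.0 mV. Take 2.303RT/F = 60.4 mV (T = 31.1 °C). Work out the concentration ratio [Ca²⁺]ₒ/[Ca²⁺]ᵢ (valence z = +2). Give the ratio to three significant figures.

4390

log₁₀([out]/[in]) = E·z/(60.4) = 110.0 × 2 / 60.4 = 3.6424
[out]/[in] = 10^(3.6424) = 4389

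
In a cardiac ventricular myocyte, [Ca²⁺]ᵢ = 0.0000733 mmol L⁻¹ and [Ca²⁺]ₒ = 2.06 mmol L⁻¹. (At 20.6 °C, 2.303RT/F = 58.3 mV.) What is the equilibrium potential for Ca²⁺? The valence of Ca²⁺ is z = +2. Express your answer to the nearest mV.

E = (58.3/z) · log₁₀([Ca²⁺]_out/[Ca²⁺]_in) with z = +2.
= (58.3/2) · log₁₀(2.06/0.0000733) = 29.15 · log₁₀(2.81e+04)
= 29.15 · (4.4488) = 129.68 mV

130 mV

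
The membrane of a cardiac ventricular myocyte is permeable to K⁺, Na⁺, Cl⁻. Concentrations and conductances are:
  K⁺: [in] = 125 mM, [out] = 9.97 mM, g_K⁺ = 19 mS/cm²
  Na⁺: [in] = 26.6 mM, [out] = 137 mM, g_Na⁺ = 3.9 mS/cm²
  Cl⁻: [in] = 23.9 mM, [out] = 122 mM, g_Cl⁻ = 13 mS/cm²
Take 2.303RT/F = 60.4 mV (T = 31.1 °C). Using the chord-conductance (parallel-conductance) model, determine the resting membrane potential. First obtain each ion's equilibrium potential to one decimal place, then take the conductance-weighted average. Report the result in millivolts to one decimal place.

-45.9 mV

E_K⁺ = (60.4/1)·log₁₀(9.97/125) = -66.3 mV
E_Na⁺ = (60.4/1)·log₁₀(137/26.6) = 43.0 mV
E_Cl⁻ = (60.4/-1)·log₁₀(122/23.9) = -42.8 mV
Vm = (Σ gᵢEᵢ)/(Σ gᵢ) = (19·-66.3 + 3.9·43.0 + 13·-42.8) / (19 + 3.9 + 13)
= -1648.40 / 35.9 = -45.92 mV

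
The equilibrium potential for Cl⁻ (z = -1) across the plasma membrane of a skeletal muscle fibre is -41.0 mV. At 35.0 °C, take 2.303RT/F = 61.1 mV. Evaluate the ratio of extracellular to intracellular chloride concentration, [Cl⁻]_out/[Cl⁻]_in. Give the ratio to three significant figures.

4.69

log₁₀([out]/[in]) = E·z/(61.1) = -41.0 × -1 / 61.1 = 0.6710
[out]/[in] = 10^(0.6710) = 4.688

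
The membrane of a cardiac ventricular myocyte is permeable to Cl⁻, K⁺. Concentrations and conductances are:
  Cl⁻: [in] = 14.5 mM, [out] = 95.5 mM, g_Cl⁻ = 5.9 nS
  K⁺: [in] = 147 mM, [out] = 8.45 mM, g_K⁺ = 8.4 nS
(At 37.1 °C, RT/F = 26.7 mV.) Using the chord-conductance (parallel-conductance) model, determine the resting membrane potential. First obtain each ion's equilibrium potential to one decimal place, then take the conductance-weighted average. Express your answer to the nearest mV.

-66 mV

E_Cl⁻ = (26.7/-1)·ln(95.5/14.5) = -50.3 mV
E_K⁺ = (26.7/1)·ln(8.45/147) = -76.3 mV
Vm = (Σ gᵢEᵢ)/(Σ gᵢ) = (5.9·-50.3 + 8.4·-76.3) / (5.9 + 8.4)
= -937.69 / 14.3 = -65.57 mV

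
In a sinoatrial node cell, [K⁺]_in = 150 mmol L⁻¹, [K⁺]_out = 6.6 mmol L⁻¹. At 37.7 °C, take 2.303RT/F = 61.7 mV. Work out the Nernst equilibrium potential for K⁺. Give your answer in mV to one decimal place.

E = (61.7/z) · log₁₀([K⁺]_out/[K⁺]_in) with z = +1.
= (61.7/1) · log₁₀(6.6/150) = 61.70 · log₁₀(0.044)
= 61.70 · (-1.3565) = -83.70 mV

-83.7 mV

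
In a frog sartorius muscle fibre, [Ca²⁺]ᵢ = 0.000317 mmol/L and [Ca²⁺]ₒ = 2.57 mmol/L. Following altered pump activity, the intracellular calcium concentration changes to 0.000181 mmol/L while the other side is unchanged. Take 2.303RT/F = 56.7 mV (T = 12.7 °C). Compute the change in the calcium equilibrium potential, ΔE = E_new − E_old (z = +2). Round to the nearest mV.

E_old = (56.7/2)·log₁₀(2.57/0.000317) = 110.82 mV
E_new = (56.7/2)·log₁₀(2.57/0.000181) = 117.72 mV
ΔE = 117.72 − (110.82) = 6.90 mV

7 mV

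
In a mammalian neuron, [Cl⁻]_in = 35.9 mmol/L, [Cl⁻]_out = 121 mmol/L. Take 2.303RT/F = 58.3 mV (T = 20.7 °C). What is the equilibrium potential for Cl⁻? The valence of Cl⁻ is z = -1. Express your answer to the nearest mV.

-31 mV

E = (58.3/z) · log₁₀([Cl⁻]_out/[Cl⁻]_in) with z = -1.
For an anion, dividing by z = -1 reverses the sign.
= (58.3/-1) · log₁₀(121/35.9) = -58.30 · log₁₀(3.37)
= -58.30 · (0.5277) = -30.76 mV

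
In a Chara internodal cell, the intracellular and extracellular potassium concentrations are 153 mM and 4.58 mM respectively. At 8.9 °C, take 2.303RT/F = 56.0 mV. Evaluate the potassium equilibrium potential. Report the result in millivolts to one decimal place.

E = (56.0/z) · log₁₀([K⁺]_out/[K⁺]_in) with z = +1.
= (56.0/1) · log₁₀(4.58/153) = 56.00 · log₁₀(0.02993)
= 56.00 · (-1.5238) = -85.33 mV

-85.3 mV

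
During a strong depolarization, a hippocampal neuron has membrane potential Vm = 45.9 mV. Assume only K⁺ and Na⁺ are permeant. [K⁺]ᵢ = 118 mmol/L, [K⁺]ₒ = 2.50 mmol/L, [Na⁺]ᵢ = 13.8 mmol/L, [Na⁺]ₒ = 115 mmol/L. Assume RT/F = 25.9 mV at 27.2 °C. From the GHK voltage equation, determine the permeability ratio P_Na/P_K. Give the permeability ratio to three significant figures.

Let α = P_Na/P_K. GHK: Vm = 25.9·ln[(Kₒ + α·Naₒ)/(Kᵢ + α·Naᵢ)].
e^(Vm/25.9) = e^(45.9/25.9) = 5.8838
So 5.8838·(Kᵢ + α·Naᵢ) = Kₒ + α·Naₒ → α = (5.8838·118.0 − 2.5) / (115.0 − 5.8838·13.8)
α = (694.3 − 2.5) / (115.0 − 81.2) = 691.8/33.8 = 20.46

20.5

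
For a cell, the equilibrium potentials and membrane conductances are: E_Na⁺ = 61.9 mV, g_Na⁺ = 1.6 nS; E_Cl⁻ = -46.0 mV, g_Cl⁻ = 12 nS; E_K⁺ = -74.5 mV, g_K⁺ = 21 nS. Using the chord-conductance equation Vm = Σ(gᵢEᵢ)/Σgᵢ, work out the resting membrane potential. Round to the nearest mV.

-58 mV

Σ gᵢEᵢ = 1.6·(61.9) + 12·(-46.0) + 21·(-74.5) = -2017.46
Σ gᵢ = 1.6 + 12 + 21 = 34.6
Vm = -2017.46 / 34.6 = -58.31 mV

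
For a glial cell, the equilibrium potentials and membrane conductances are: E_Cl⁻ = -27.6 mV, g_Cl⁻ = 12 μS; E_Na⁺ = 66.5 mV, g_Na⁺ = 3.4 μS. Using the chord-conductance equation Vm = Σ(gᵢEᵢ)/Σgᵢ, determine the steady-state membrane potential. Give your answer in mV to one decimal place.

Σ gᵢEᵢ = 12·(-27.6) + 3.4·(66.5) = -105.10
Σ gᵢ = 12 + 3.4 = 15.4
Vm = -105.10 / 15.4 = -6.82 mV

-6.8 mV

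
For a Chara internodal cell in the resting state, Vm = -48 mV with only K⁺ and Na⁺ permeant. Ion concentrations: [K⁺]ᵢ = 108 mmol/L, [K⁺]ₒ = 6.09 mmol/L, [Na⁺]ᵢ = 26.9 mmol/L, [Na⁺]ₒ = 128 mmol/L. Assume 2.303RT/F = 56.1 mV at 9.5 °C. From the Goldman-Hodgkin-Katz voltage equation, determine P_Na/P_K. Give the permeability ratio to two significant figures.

Let α = P_Na/P_K. GHK: Vm = 56.1·log₁₀[(Kₒ + α·Naₒ)/(Kᵢ + α·Naᵢ)].
10^(Vm/56.1) = 10^(-48.0/56.1) = 0.13944
So 0.13944·(Kᵢ + α·Naᵢ) = Kₒ + α·Naₒ → α = (0.13944·108.0 − 6.09) / (128.0 − 0.13944·26.9)
α = (15.06 − 6.09) / (128.0 − 3.751) = 8.969/124.2 = 0.07219

0.072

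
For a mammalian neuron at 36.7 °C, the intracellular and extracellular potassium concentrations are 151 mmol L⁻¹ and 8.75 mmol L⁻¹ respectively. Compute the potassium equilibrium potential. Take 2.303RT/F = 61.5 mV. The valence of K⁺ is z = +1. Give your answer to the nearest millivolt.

E = (61.5/z) · log₁₀([K⁺]_out/[K⁺]_in) with z = +1.
= (61.5/1) · log₁₀(8.75/151) = 61.50 · log₁₀(0.05795)
= 61.50 · (-1.2370) = -76.07 mV

-76 mV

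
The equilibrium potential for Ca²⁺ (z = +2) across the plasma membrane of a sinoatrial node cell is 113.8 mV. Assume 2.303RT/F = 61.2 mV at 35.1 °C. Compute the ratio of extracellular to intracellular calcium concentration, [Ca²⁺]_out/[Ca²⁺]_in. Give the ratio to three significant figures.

5240

log₁₀([out]/[in]) = E·z/(61.2) = 113.8 × 2 / 61.2 = 3.7190
[out]/[in] = 10^(3.7190) = 5235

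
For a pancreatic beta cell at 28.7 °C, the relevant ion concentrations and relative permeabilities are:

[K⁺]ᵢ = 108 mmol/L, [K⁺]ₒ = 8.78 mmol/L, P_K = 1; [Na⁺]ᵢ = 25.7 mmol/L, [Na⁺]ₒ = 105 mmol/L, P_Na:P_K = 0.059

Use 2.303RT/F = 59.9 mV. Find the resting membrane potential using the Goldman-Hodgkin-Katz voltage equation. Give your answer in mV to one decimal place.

Vm = 59.9 · log₁₀[(Σ P·[cation]ₒ + Σ P·[anion]ᵢ) / (Σ P·[cation]ᵢ + Σ P·[anion]ₒ)]
Numerator = 1×8.78 + 0.059×105 = 14.97
Denominator = 1×108 + 0.059×25.7 = 109.5
Vm = 59.9 · log₁₀(0.13674) = 59.9 × (-0.8641) = -51.76 mV

-51.8 mV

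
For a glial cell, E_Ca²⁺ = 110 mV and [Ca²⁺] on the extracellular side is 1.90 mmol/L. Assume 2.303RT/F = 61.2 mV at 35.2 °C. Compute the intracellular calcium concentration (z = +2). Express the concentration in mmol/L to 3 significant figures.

Nernst: E = (61.2/2) · log₁₀([out]/[in]), so log₁₀([out]/[in]) = 110.0 × 2 / 61.2 = 3.5948.
[out]/[in] = 10^(3.5948) = 3933.
[in] = 1.90 / 3933 = 0.000483 mmol/L.

0.000483 mmol/L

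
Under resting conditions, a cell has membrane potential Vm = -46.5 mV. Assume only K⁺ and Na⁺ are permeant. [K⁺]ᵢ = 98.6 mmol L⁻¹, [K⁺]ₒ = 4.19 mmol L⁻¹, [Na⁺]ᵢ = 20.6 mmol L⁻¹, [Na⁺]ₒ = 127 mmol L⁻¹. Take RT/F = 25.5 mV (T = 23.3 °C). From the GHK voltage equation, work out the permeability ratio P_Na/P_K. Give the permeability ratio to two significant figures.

Let α = P_Na/P_K. GHK: Vm = 25.5·ln[(Kₒ + α·Naₒ)/(Kᵢ + α·Naᵢ)].
e^(Vm/25.5) = e^(-46.5/25.5) = 0.16145
So 0.16145·(Kᵢ + α·Naᵢ) = Kₒ + α·Naₒ → α = (0.16145·98.6 − 4.19) / (127.0 − 0.16145·20.6)
α = (15.92 − 4.19) / (127.0 − 3.326) = 11.73/123.7 = 0.09484

0.095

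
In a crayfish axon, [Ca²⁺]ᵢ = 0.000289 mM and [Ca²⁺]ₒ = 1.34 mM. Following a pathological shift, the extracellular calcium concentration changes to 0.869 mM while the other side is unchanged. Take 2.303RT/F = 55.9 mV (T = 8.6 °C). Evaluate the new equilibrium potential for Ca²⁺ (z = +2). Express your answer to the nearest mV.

After the shift: [Ca²⁺]_out = 0.869, [Ca²⁺]_in = 0.000289 mM.
E_new = (55.9/2)·log₁₀(0.869/0.000289) = 27.95 · (3.4781) = 97.21 mV

97 mV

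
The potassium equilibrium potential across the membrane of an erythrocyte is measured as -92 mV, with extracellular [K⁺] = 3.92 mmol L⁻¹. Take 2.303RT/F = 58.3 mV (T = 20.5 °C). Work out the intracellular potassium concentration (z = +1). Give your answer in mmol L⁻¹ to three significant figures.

Nernst: E = (58.3/1) · log₁₀([out]/[in]), so log₁₀([out]/[in]) = -92.0 × 1 / 58.3 = -1.5780.
[out]/[in] = 10^(-1.5780) = 0.02642.
[in] = 3.92 / 0.02642 = 148.4 mmol L⁻¹.

148 mmol L⁻¹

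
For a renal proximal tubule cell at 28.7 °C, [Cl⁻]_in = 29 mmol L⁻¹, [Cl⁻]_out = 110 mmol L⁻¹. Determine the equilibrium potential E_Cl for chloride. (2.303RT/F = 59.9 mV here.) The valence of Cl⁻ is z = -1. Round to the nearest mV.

E = (59.9/z) · log₁₀([Cl⁻]_out/[Cl⁻]_in) with z = -1.
For an anion, dividing by z = -1 reverses the sign.
= (59.9/-1) · log₁₀(110/29) = -59.90 · log₁₀(3.793)
= -59.90 · (0.5790) = -34.68 mV

-35 mV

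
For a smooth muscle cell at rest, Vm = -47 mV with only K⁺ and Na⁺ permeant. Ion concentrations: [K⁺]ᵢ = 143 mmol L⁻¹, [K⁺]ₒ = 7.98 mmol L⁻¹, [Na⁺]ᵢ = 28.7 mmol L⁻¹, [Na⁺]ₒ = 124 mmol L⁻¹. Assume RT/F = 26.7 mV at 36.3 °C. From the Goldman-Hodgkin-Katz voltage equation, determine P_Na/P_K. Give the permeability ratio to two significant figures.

0.14

Let α = P_Na/P_K. GHK: Vm = 26.7·ln[(Kₒ + α·Naₒ)/(Kᵢ + α·Naᵢ)].
e^(Vm/26.7) = e^(-47.0/26.7) = 0.17199
So 0.17199·(Kᵢ + α·Naᵢ) = Kₒ + α·Naₒ → α = (0.17199·143.0 − 7.98) / (124.0 − 0.17199·28.7)
α = (24.6 − 7.98) / (124.0 − 4.936) = 16.62/119.1 = 0.1395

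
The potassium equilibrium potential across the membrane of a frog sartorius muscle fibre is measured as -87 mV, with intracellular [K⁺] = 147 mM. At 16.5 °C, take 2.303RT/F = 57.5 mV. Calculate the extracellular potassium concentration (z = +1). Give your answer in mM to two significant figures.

4.5 mM

Nernst: E = (57.5/1) · log₁₀([out]/[in]), so log₁₀([out]/[in]) = -87.0 × 1 / 57.5 = -1.5130.
[out]/[in] = 10^(-1.5130) = 0.03069.
[out] = 0.03069 × 147 = 4.511 mM.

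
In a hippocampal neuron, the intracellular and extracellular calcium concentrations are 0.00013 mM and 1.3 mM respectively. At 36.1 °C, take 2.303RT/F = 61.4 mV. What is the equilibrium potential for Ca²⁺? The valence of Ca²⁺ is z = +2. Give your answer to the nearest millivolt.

123 mV

E = (61.4/z) · log₁₀([Ca²⁺]_out/[Ca²⁺]_in) with z = +2.
= (61.4/2) · log₁₀(1.3/0.00013) = 30.70 · log₁₀(1e+04)
= 30.70 · (4.0000) = 122.80 mV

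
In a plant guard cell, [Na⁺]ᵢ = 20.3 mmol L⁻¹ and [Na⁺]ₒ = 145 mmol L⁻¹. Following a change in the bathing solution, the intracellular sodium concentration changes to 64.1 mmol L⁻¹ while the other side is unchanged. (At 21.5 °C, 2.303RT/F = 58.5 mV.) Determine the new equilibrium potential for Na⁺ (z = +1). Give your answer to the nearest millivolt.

After the shift: [Na⁺]_out = 145, [Na⁺]_in = 64.1 mmol L⁻¹.
E_new = (58.5/1)·log₁₀(145/64.1) = 58.50 · (0.3545) = 20.74 mV

21 mV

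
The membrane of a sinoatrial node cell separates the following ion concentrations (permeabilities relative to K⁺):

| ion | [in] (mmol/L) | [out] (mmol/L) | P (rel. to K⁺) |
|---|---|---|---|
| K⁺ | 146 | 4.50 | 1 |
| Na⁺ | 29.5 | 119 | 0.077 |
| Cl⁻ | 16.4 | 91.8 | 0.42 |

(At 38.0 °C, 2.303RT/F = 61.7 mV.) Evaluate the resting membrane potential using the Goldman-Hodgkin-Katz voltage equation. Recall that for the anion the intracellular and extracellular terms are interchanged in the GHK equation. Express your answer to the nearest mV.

Vm = 61.7 · log₁₀[(Σ P·[cation]ₒ + Σ P·[anion]ᵢ) / (Σ P·[cation]ᵢ + Σ P·[anion]ₒ)]
Numerator = 1×4.50 + 0.077×119 + 0.42×16.4 = 20.55
Denominator = 1×146 + 0.077×29.5 + 0.42×91.8 = 186.8
Vm = 61.7 · log₁₀(0.11) = 61.7 × (-0.9586) = -59.15 mV

-59 mV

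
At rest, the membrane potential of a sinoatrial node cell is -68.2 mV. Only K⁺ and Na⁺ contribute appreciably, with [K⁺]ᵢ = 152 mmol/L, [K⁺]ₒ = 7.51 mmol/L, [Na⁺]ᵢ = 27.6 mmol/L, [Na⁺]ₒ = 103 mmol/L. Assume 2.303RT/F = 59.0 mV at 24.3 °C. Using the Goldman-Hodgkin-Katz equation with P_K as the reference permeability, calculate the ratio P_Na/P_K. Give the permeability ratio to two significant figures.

Let α = P_Na/P_K. GHK: Vm = 59.0·log₁₀[(Kₒ + α·Naₒ)/(Kᵢ + α·Naᵢ)].
10^(Vm/59.0) = 10^(-68.2/59.0) = 0.069834
So 0.069834·(Kᵢ + α·Naᵢ) = Kₒ + α·Naₒ → α = (0.069834·152.0 − 7.51) / (103.0 − 0.069834·27.6)
α = (10.61 − 7.51) / (103.0 − 1.927) = 3.105/101.1 = 0.03072

0.031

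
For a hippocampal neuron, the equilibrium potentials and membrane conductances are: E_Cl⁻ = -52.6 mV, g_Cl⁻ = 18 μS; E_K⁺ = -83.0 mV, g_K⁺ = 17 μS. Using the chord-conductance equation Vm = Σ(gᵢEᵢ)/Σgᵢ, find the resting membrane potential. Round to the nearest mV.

-67 mV

Σ gᵢEᵢ = 18·(-52.6) + 17·(-83.0) = -2357.80
Σ gᵢ = 18 + 17 = 35
Vm = -2357.80 / 35 = -67.37 mV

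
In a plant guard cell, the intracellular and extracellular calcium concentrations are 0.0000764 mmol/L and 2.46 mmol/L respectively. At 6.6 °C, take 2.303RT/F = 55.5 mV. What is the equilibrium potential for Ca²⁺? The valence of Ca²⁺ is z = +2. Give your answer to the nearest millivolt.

E = (55.5/z) · log₁₀([Ca²⁺]_out/[Ca²⁺]_in) with z = +2.
= (55.5/2) · log₁₀(2.46/0.0000764) = 27.75 · log₁₀(3.22e+04)
= 27.75 · (4.5078) = 125.09 mV

125 mV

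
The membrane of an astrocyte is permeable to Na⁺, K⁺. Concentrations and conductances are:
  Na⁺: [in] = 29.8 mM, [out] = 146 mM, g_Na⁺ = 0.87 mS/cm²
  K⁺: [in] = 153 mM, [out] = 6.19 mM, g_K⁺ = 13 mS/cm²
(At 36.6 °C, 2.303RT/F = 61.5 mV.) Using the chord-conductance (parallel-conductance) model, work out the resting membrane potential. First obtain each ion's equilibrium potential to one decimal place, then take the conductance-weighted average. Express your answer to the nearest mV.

-78 mV

E_Na⁺ = (61.5/1)·log₁₀(146/29.8) = 42.4 mV
E_K⁺ = (61.5/1)·log₁₀(6.19/153) = -85.7 mV
Vm = (Σ gᵢEᵢ)/(Σ gᵢ) = (0.87·42.4 + 13·-85.7) / (0.87 + 13)
= -1077.21 / 13.87 = -77.66 mV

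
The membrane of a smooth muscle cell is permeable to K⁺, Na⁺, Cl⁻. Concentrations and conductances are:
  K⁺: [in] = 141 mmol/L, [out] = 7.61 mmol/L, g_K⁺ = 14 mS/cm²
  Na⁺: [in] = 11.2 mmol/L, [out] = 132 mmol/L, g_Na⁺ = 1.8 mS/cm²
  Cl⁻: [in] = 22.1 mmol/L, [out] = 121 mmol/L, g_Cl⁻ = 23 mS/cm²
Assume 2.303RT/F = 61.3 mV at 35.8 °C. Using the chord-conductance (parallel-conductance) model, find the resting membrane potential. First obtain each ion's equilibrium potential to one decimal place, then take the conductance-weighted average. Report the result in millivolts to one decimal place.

-51.8 mV

E_K⁺ = (61.3/1)·log₁₀(7.61/141) = -77.7 mV
E_Na⁺ = (61.3/1)·log₁₀(132/11.2) = 65.7 mV
E_Cl⁻ = (61.3/-1)·log₁₀(121/22.1) = -45.3 mV
Vm = (Σ gᵢEᵢ)/(Σ gᵢ) = (14·-77.7 + 1.8·65.7 + 23·-45.3) / (14 + 1.8 + 23)
= -2011.44 / 38.8 = -51.84 mV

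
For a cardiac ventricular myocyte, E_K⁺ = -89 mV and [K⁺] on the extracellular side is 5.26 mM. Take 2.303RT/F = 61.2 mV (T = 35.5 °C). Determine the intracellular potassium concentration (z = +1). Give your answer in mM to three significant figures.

Nernst: E = (61.2/1) · log₁₀([out]/[in]), so log₁₀([out]/[in]) = -89.0 × 1 / 61.2 = -1.4542.
[out]/[in] = 10^(-1.4542) = 0.03514.
[in] = 5.26 / 0.03514 = 149.7 mM.

150 mM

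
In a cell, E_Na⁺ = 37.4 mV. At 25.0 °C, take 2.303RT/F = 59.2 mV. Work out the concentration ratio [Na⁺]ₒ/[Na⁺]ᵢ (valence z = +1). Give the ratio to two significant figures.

log₁₀([out]/[in]) = E·z/(59.2) = 37.4 × 1 / 59.2 = 0.6318
[out]/[in] = 10^(0.6318) = 4.283

4.3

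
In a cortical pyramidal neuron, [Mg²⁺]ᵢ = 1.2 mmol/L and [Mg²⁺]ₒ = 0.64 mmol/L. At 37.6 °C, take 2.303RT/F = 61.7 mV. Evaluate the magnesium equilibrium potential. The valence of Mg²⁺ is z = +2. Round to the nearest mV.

-8 mV

E = (61.7/z) · log₁₀([Mg²⁺]_out/[Mg²⁺]_in) with z = +2.
= (61.7/2) · log₁₀(0.64/1.2) = 30.85 · log₁₀(0.5333)
= 30.85 · (-0.2730) = -8.42 mV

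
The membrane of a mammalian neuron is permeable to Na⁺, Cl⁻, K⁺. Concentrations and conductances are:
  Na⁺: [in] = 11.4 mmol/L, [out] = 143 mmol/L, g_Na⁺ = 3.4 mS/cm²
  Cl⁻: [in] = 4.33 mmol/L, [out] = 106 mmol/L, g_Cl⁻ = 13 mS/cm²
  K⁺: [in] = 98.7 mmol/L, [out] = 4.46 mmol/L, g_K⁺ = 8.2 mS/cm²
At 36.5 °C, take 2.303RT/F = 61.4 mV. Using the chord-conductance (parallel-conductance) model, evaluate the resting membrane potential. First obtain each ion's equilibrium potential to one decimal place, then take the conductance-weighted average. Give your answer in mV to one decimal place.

-63.3 mV

E_Na⁺ = (61.4/1)·log₁₀(143/11.4) = 67.4 mV
E_Cl⁻ = (61.4/-1)·log₁₀(106/4.33) = -85.3 mV
E_K⁺ = (61.4/1)·log₁₀(4.46/98.7) = -82.6 mV
Vm = (Σ gᵢEᵢ)/(Σ gᵢ) = (3.4·67.4 + 13·-85.3 + 8.2·-82.6) / (3.4 + 13 + 8.2)
= -1557.06 / 24.6 = -63.30 mV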